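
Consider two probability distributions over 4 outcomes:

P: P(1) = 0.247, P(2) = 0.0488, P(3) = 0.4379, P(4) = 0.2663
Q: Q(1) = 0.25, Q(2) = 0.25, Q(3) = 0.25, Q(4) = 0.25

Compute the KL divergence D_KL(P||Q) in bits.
0.2591 bits

D_KL(P||Q) = Σ P(x) log₂(P(x)/Q(x))

Computing term by term:
  P(1)·log₂(P(1)/Q(1)) = 0.247·log₂(0.247/0.25) = -0.00430
  P(2)·log₂(P(2)/Q(2)) = 0.0488·log₂(0.0488/0.25) = -0.11502
  P(3)·log₂(P(3)/Q(3)) = 0.4379·log₂(0.4379/0.25) = 0.35412
  P(4)·log₂(P(4)/Q(4)) = 0.2663·log₂(0.2663/0.25) = 0.02427

D_KL(P||Q) = -0.00430 - 0.11502 + 0.35412 + 0.02427 = 0.25907 ≈ 0.2591 bits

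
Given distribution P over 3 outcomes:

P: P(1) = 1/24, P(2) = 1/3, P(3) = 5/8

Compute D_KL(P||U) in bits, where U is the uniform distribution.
0.4418 bits

U(i) = 1/3 for all i

D_KL(P||U) = Σ P(x) log₂(P(x) / (1/3))
           = Σ P(x) log₂(P(x)) + log₂(3)
           = log₂(3) - H(P)

H(P) = -Σ P(x) log₂(P(x)):
  -P(1)·log₂(P(1)) = -(1/24)·log₂(1/24) = 0.19104
  -P(2)·log₂(P(2)) = -(1/3)·log₂(1/3) = 0.52832
  -P(3)·log₂(P(3)) = -(5/8)·log₂(5/8) = 0.42379
H(P) = 0.19104 + 0.52832 + 0.42379 = 1.14315 bits

log₂(3) = 1.58496 bits

D_KL(P||U) = 1.58496 - 1.14315 = 0.44181 ≈ 0.4418 bits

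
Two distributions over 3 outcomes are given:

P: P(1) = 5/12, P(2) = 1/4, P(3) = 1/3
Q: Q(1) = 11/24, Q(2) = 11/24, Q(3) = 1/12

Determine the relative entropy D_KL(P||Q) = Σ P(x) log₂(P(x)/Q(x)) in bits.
0.3908 bits

D_KL(P||Q) = Σ P(x) log₂(P(x)/Q(x))

Computing term by term:
  P(1)·log₂(P(1)/Q(1)) = (5/12)·log₂((5/12)/(11/24)) = -0.05729
  P(2)·log₂(P(2)/Q(2)) = (1/4)·log₂((1/4)/(11/24)) = -0.21862
  P(3)·log₂(P(3)/Q(3)) = (1/3)·log₂((1/3)/(1/12)) = 0.66667

D_KL(P||Q) = -0.05729 - 0.21862 + 0.66667 = 0.39076 ≈ 0.3908 bits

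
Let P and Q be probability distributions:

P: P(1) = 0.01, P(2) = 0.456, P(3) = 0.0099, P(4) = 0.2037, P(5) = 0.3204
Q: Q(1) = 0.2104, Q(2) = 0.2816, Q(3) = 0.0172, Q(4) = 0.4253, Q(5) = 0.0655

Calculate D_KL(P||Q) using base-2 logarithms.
0.7827 bits

D_KL(P||Q) = Σ P(x) log₂(P(x)/Q(x))

Computing term by term:
  P(1)·log₂(P(1)/Q(1)) = 0.01·log₂(0.01/0.2104) = -0.04395
  P(2)·log₂(P(2)/Q(2)) = 0.456·log₂(0.456/0.2816) = 0.31710
  P(3)·log₂(P(3)/Q(3)) = 0.0099·log₂(0.0099/0.0172) = -0.00789
  P(4)·log₂(P(4)/Q(4)) = 0.2037·log₂(0.2037/0.4253) = -0.21634
  P(5)·log₂(P(5)/Q(5)) = 0.3204·log₂(0.3204/0.0655) = 0.73381

D_KL(P||Q) = -0.04395 + 0.31710 - 0.00789 - 0.21634 + 0.73381 = 0.78273 ≈ 0.7827 bits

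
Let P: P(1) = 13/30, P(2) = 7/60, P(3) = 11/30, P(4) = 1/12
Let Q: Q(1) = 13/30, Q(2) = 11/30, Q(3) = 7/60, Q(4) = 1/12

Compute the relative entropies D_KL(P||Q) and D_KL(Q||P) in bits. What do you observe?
D_KL(P||Q) = 0.4130 bits, D_KL(Q||P) = 0.4130 bits. The two directions give the same value here, because Q is a self-inverse relabeling of P; in general KL divergence is asymmetric.

D_KL(P||Q) = Σ P(x) log₂(P(x)/Q(x))

Computing term by term:
  P(1)·log₂(P(1)/Q(1)) = (13/30)·log₂((13/30)/(13/30)) = 0.00000
  P(2)·log₂(P(2)/Q(2)) = (7/60)·log₂((7/60)/(11/30)) = -0.19274
  P(3)·log₂(P(3)/Q(3)) = (11/30)·log₂((11/30)/(7/60)) = 0.60576
  P(4)·log₂(P(4)/Q(4)) = (1/12)·log₂((1/12)/(1/12)) = 0.00000

D_KL(P||Q) = 0.00000 - 0.19274 + 0.60576 + 0.00000 = 0.41302 ≈ 0.4130 bits

D_KL(Q||P) = Σ Q(x) log₂(Q(x)/P(x))

Computing term by term:
  Q(1)·log₂(Q(1)/P(1)) = (13/30)·log₂((13/30)/(13/30)) = 0.00000
  Q(2)·log₂(Q(2)/P(2)) = (11/30)·log₂((11/30)/(7/60)) = 0.60576
  Q(3)·log₂(Q(3)/P(3)) = (7/60)·log₂((7/60)/(11/30)) = -0.19274
  Q(4)·log₂(Q(4)/P(4)) = (1/12)·log₂((1/12)/(1/12)) = 0.00000

D_KL(Q||P) = 0.00000 + 0.60576 - 0.19274 + 0.00000 = 0.41302 ≈ 0.4130 bits

These ARE equal here. Q is P with outcomes relabeled (Q(2) = P(3), Q(3) = P(2)) by a relabeling that is its own inverse, so the two sums contain exactly the same terms in a different order. This is a special case — KL divergence is not symmetric in general: D_KL(P||Q) ≠ D_KL(Q||P) for most P, Q.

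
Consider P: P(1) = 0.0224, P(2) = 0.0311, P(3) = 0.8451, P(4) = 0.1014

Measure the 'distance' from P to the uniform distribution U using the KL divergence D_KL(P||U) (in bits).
1.1815 bits

U(i) = 1/4 for all i

D_KL(P||U) = Σ P(x) log₂(P(x) / (1/4))
           = Σ P(x) log₂(P(x)) + log₂(4)
           = log₂(4) - H(P)

H(P) = -Σ P(x) log₂(P(x)):
  -P(1)·log₂(P(1)) = -(0.0224)·log₂(0.0224) = 0.12276
  -P(2)·log₂(P(2)) = -(0.0311)·log₂(0.0311) = 0.15572
  -P(3)·log₂(P(3)) = -(0.8451)·log₂(0.8451) = 0.20520
  -P(4)·log₂(P(4)) = -(0.1014)·log₂(0.1014) = 0.33481
H(P) = 0.12276 + 0.15572 + 0.20520 + 0.33481 = 0.81849 bits

log₂(4) = 2.00000 bits

D_KL(P||U) = 2.00000 - 0.81849 = 1.18151 ≈ 1.1815 bits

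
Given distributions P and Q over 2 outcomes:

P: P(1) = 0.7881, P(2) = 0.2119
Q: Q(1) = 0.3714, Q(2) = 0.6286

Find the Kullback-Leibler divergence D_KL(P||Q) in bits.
0.5230 bits

D_KL(P||Q) = Σ P(x) log₂(P(x)/Q(x))

Computing term by term:
  P(1)·log₂(P(1)/Q(1)) = 0.7881·log₂(0.7881/0.3714) = 0.85541
  P(2)·log₂(P(2)/Q(2)) = 0.2119·log₂(0.2119/0.6286) = -0.33242

D_KL(P||Q) = 0.85541 - 0.33242 = 0.52299 ≈ 0.5230 bits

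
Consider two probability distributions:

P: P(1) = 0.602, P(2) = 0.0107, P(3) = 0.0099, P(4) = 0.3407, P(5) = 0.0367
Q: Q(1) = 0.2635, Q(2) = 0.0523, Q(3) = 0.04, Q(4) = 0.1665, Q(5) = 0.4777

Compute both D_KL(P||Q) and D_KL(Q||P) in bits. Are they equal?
D_KL(P||Q) = 0.8892 bits, D_KL(Q||P) = 1.4828 bits. No, they are not equal.

D_KL(P||Q) = Σ P(x) log₂(P(x)/Q(x))

Computing term by term:
  P(1)·log₂(P(1)/Q(1)) = 0.602·log₂(0.602/0.2635) = 0.71756
  P(2)·log₂(P(2)/Q(2)) = 0.0107·log₂(0.0107/0.0523) = -0.02449
  P(3)·log₂(P(3)/Q(3)) = 0.0099·log₂(0.0099/0.04) = -0.01994
  P(4)·log₂(P(4)/Q(4)) = 0.3407·log₂(0.3407/0.1665) = 0.35194
  P(5)·log₂(P(5)/Q(5)) = 0.0367·log₂(0.0367/0.4777) = -0.13587

D_KL(P||Q) = 0.71756 - 0.02449 - 0.01994 + 0.35194 - 0.13587 = 0.88920 ≈ 0.8892 bits

D_KL(Q||P) = Σ Q(x) log₂(Q(x)/P(x))

Computing term by term:
  Q(1)·log₂(Q(1)/P(1)) = 0.2635·log₂(0.2635/0.602) = -0.31408
  Q(2)·log₂(Q(2)/P(2)) = 0.0523·log₂(0.0523/0.0107) = 0.11973
  Q(3)·log₂(Q(3)/P(3)) = 0.04·log₂(0.04/0.0099) = 0.08058
  Q(4)·log₂(Q(4)/P(4)) = 0.1665·log₂(0.1665/0.3407) = -0.17199
  Q(5)·log₂(Q(5)/P(5)) = 0.4777·log₂(0.4777/0.0367) = 1.76857

D_KL(Q||P) = -0.31408 + 0.11973 + 0.08058 - 0.17199 + 1.76857 = 1.48281 ≈ 1.4828 bits

These are NOT equal (difference: 0.5936 bits). KL divergence is asymmetric: D_KL(P||Q) ≠ D_KL(Q||P) in general.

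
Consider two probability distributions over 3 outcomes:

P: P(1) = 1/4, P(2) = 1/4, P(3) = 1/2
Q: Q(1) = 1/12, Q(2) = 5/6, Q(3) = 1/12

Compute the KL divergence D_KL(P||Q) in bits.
1.2545 bits

D_KL(P||Q) = Σ P(x) log₂(P(x)/Q(x))

Computing term by term:
  P(1)·log₂(P(1)/Q(1)) = (1/4)·log₂((1/4)/(1/12)) = 0.39624
  P(2)·log₂(P(2)/Q(2)) = (1/4)·log₂((1/4)/(5/6)) = -0.43424
  P(3)·log₂(P(3)/Q(3)) = (1/2)·log₂((1/2)/(1/12)) = 1.29248

D_KL(P||Q) = 0.39624 - 0.43424 + 1.29248 = 1.25448 ≈ 1.2545 bits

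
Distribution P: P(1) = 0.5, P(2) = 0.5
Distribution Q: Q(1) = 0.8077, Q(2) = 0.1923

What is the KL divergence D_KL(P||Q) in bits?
0.3433 bits

D_KL(P||Q) = Σ P(x) log₂(P(x)/Q(x))

Computing term by term:
  P(1)·log₂(P(1)/Q(1)) = 0.5·log₂(0.5/0.8077) = -0.34595
  P(2)·log₂(P(2)/Q(2)) = 0.5·log₂(0.5/0.1923) = 0.68928

D_KL(P||Q) = -0.34595 + 0.68928 = 0.34333 ≈ 0.3433 bits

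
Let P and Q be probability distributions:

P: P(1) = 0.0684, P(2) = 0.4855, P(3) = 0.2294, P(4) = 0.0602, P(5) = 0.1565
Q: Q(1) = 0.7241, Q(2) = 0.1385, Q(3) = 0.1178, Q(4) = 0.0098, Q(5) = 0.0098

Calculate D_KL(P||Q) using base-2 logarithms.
1.6495 bits

D_KL(P||Q) = Σ P(x) log₂(P(x)/Q(x))

Computing term by term:
  P(1)·log₂(P(1)/Q(1)) = 0.0684·log₂(0.0684/0.7241) = -0.23284
  P(2)·log₂(P(2)/Q(2)) = 0.4855·log₂(0.4855/0.1385) = 0.87855
  P(3)·log₂(P(3)/Q(3)) = 0.2294·log₂(0.2294/0.1178) = 0.22057
  P(4)·log₂(P(4)/Q(4)) = 0.0602·log₂(0.0602/0.0098) = 0.15766
  P(5)·log₂(P(5)/Q(5)) = 0.1565·log₂(0.1565/0.0098) = 0.62557

D_KL(P||Q) = -0.23284 + 0.87855 + 0.22057 + 0.15766 + 0.62557 = 1.64951 ≈ 1.6495 bits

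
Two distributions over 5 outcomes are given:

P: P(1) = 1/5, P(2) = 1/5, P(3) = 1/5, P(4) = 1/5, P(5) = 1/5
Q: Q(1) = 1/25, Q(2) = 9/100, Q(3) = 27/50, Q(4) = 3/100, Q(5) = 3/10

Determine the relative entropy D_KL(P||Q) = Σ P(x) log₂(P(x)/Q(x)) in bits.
0.8386 bits

D_KL(P||Q) = Σ P(x) log₂(P(x)/Q(x))

Computing term by term:
  P(1)·log₂(P(1)/Q(1)) = (1/5)·log₂((1/5)/(1/25)) = 0.46439
  P(2)·log₂(P(2)/Q(2)) = (1/5)·log₂((1/5)/(9/100)) = 0.23040
  P(3)·log₂(P(3)/Q(3)) = (1/5)·log₂((1/5)/(27/50)) = -0.28659
  P(4)·log₂(P(4)/Q(4)) = (1/5)·log₂((1/5)/(3/100)) = 0.54739
  P(5)·log₂(P(5)/Q(5)) = (1/5)·log₂((1/5)/(3/10)) = -0.11699

D_KL(P||Q) = 0.46439 + 0.23040 - 0.28659 + 0.54739 - 0.11699 = 0.83860 ≈ 0.8386 bits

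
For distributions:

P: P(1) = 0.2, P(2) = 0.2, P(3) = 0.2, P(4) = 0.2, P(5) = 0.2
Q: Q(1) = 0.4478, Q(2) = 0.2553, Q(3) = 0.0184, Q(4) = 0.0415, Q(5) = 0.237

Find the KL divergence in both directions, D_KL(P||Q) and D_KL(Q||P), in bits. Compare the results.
D_KL(P||Q) = 0.7902 bits, D_KL(Q||P) = 0.5112 bits. D_KL(P||Q) is larger than D_KL(Q||P) by 0.2790 bits; the two directions differ.

D_KL(P||Q) = Σ P(x) log₂(P(x)/Q(x))

Computing term by term:
  P(1)·log₂(P(1)/Q(1)) = 0.2·log₂(0.2/0.4478) = -0.23257
  P(2)·log₂(P(2)/Q(2)) = 0.2·log₂(0.2/0.2553) = -0.07044
  P(3)·log₂(P(3)/Q(3)) = 0.2·log₂(0.2/0.0184) = 0.68844
  P(4)·log₂(P(4)/Q(4)) = 0.2·log₂(0.2/0.0415) = 0.45376
  P(5)·log₂(P(5)/Q(5)) = 0.2·log₂(0.2/0.237) = -0.04898

D_KL(P||Q) = -0.23257 - 0.07044 + 0.68844 + 0.45376 - 0.04898 = 0.79021 ≈ 0.7902 bits

D_KL(Q||P) = Σ Q(x) log₂(Q(x)/P(x))

Computing term by term:
  Q(1)·log₂(Q(1)/P(1)) = 0.4478·log₂(0.4478/0.2) = 0.52073
  Q(2)·log₂(Q(2)/P(2)) = 0.2553·log₂(0.2553/0.2) = 0.08992
  Q(3)·log₂(Q(3)/P(3)) = 0.0184·log₂(0.0184/0.2) = -0.06334
  Q(4)·log₂(Q(4)/P(4)) = 0.0415·log₂(0.0415/0.2) = -0.09416
  Q(5)·log₂(Q(5)/P(5)) = 0.237·log₂(0.237/0.2) = 0.05804

D_KL(Q||P) = 0.52073 + 0.08992 - 0.06334 - 0.09416 + 0.05804 = 0.51119 ≈ 0.5112 bits

These are NOT equal (difference: 0.2790 bits). KL divergence is asymmetric: D_KL(P||Q) ≠ D_KL(Q||P) in general.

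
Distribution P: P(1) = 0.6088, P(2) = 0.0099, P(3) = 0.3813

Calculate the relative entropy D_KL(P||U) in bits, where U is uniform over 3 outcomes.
0.5528 bits

U(i) = 1/3 for all i

D_KL(P||U) = Σ P(x) log₂(P(x) / (1/3))
           = Σ P(x) log₂(P(x)) + log₂(3)
           = log₂(3) - H(P)

H(P) = -Σ P(x) log₂(P(x)):
  -P(1)·log₂(P(1)) = -(0.6088)·log₂(0.6088) = 0.43588
  -P(2)·log₂(P(2)) = -(0.0099)·log₂(0.0099) = 0.06592
  -P(3)·log₂(P(3)) = -(0.3813)·log₂(0.3813) = 0.53039
H(P) = 0.43588 + 0.06592 + 0.53039 = 1.03219 bits

log₂(3) = 1.58496 bits

D_KL(P||U) = 1.58496 - 1.03219 = 0.55277 ≈ 0.5528 bits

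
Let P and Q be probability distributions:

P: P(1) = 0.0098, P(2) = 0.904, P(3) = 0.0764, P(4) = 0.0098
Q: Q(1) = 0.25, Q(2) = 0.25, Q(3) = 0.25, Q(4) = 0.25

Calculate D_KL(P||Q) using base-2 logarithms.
1.4541 bits

D_KL(P||Q) = Σ P(x) log₂(P(x)/Q(x))

Computing term by term:
  P(1)·log₂(P(1)/Q(1)) = 0.0098·log₂(0.0098/0.25) = -0.04580
  P(2)·log₂(P(2)/Q(2)) = 0.904·log₂(0.904/0.25) = 1.67637
  P(3)·log₂(P(3)/Q(3)) = 0.0764·log₂(0.0764/0.25) = -0.13067
  P(4)·log₂(P(4)/Q(4)) = 0.0098·log₂(0.0098/0.25) = -0.04580

D_KL(P||Q) = -0.04580 + 1.67637 - 0.13067 - 0.04580 = 1.45410 ≈ 1.4541 bits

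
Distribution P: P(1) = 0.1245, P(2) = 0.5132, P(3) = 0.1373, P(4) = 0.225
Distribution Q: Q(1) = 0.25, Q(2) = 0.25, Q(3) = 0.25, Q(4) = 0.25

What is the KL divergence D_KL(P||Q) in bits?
0.2544 bits

D_KL(P||Q) = Σ P(x) log₂(P(x)/Q(x))

Computing term by term:
  P(1)·log₂(P(1)/Q(1)) = 0.1245·log₂(0.1245/0.25) = -0.12522
  P(2)·log₂(P(2)/Q(2)) = 0.5132·log₂(0.5132/0.25) = 0.53249
  P(3)·log₂(P(3)/Q(3)) = 0.1373·log₂(0.1373/0.25) = -0.11871
  P(4)·log₂(P(4)/Q(4)) = 0.225·log₂(0.225/0.25) = -0.03420

D_KL(P||Q) = -0.12522 + 0.53249 - 0.11871 - 0.03420 = 0.25436 ≈ 0.2544 bits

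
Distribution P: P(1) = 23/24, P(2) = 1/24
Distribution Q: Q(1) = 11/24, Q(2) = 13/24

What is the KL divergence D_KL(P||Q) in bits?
0.8656 bits

D_KL(P||Q) = Σ P(x) log₂(P(x)/Q(x))

Computing term by term:
  P(1)·log₂(P(1)/Q(1)) = (23/24)·log₂((23/24)/(11/24)) = 1.01979
  P(2)·log₂(P(2)/Q(2)) = (1/24)·log₂((1/24)/(13/24)) = -0.15418

D_KL(P||Q) = 1.01979 - 0.15418 = 0.86561 ≈ 0.8656 bits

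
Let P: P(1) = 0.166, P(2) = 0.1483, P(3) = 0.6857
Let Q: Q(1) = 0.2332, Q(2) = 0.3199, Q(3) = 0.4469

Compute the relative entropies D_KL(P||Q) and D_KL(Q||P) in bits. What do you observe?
D_KL(P||Q) = 0.1776 bits, D_KL(Q||P) = 0.1931 bits. The two directions give different values (D_KL(Q||P) exceeds D_KL(P||Q) by 0.0155 bits): KL divergence is asymmetric.

D_KL(P||Q) = Σ P(x) log₂(P(x)/Q(x))

Computing term by term:
  P(1)·log₂(P(1)/Q(1)) = 0.166·log₂(0.166/0.2332) = -0.08140
  P(2)·log₂(P(2)/Q(2)) = 0.1483·log₂(0.1483/0.3199) = -0.16448
  P(3)·log₂(P(3)/Q(3)) = 0.6857·log₂(0.6857/0.4469) = 0.42351

D_KL(P||Q) = -0.08140 - 0.16448 + 0.42351 = 0.17763 ≈ 0.1776 bits

D_KL(Q||P) = Σ Q(x) log₂(Q(x)/P(x))

Computing term by term:
  Q(1)·log₂(Q(1)/P(1)) = 0.2332·log₂(0.2332/0.166) = 0.11436
  Q(2)·log₂(Q(2)/P(2)) = 0.3199·log₂(0.3199/0.1483) = 0.35480
  Q(3)·log₂(Q(3)/P(3)) = 0.4469·log₂(0.4469/0.6857) = -0.27602

D_KL(Q||P) = 0.11436 + 0.35480 - 0.27602 = 0.19314 ≈ 0.1931 bits

These are NOT equal (difference: 0.0155 bits). KL divergence is asymmetric: D_KL(P||Q) ≠ D_KL(Q||P) in general.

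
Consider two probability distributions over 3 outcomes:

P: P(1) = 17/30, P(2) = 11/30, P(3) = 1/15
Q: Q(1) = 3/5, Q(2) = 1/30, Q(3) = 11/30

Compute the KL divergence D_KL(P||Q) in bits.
1.0578 bits

D_KL(P||Q) = Σ P(x) log₂(P(x)/Q(x))

Computing term by term:
  P(1)·log₂(P(1)/Q(1)) = (17/30)·log₂((17/30)/(3/5)) = -0.04673
  P(2)·log₂(P(2)/Q(2)) = (11/30)·log₂((11/30)/(1/30)) = 1.26846
  P(3)·log₂(P(3)/Q(3)) = (1/15)·log₂((1/15)/(11/30)) = -0.16396

D_KL(P||Q) = -0.04673 + 1.26846 - 0.16396 = 1.05777 ≈ 1.0578 bits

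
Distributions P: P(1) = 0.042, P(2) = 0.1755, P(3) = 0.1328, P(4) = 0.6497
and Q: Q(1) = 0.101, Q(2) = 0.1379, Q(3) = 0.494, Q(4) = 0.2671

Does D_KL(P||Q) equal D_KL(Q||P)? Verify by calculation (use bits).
D_KL(P||Q) = 0.5894 bits, D_KL(Q||P) = 0.6736 bits. No — D_KL(P||Q) ≠ D_KL(Q||P) for this pair.

D_KL(P||Q) = Σ P(x) log₂(P(x)/Q(x))

Computing term by term:
  P(1)·log₂(P(1)/Q(1)) = 0.042·log₂(0.042/0.101) = -0.05317
  P(2)·log₂(P(2)/Q(2)) = 0.1755·log₂(0.1755/0.1379) = 0.06105
  P(3)·log₂(P(3)/Q(3)) = 0.1328·log₂(0.1328/0.494) = -0.25169
  P(4)·log₂(P(4)/Q(4)) = 0.6497·log₂(0.6497/0.2671) = 0.83317

D_KL(P||Q) = -0.05317 + 0.06105 - 0.25169 + 0.83317 = 0.58936 ≈ 0.5894 bits

D_KL(Q||P) = Σ Q(x) log₂(Q(x)/P(x))

Computing term by term:
  Q(1)·log₂(Q(1)/P(1)) = 0.101·log₂(0.101/0.042) = 0.12786
  Q(2)·log₂(Q(2)/P(2)) = 0.1379·log₂(0.1379/0.1755) = -0.04797
  Q(3)·log₂(Q(3)/P(3)) = 0.494·log₂(0.494/0.1328) = 0.93626
  Q(4)·log₂(Q(4)/P(4)) = 0.2671·log₂(0.2671/0.6497) = -0.34253

D_KL(Q||P) = 0.12786 - 0.04797 + 0.93626 - 0.34253 = 0.67362 ≈ 0.6736 bits

These are NOT equal (difference: 0.0842 bits). KL divergence is asymmetric: D_KL(P||Q) ≠ D_KL(Q||P) in general.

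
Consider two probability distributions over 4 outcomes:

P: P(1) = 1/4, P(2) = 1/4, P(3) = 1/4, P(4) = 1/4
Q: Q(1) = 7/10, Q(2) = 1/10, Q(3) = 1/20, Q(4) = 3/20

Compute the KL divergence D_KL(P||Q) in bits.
0.7238 bits

D_KL(P||Q) = Σ P(x) log₂(P(x)/Q(x))

Computing term by term:
  P(1)·log₂(P(1)/Q(1)) = (1/4)·log₂((1/4)/(7/10)) = -0.37136
  P(2)·log₂(P(2)/Q(2)) = (1/4)·log₂((1/4)/(1/10)) = 0.33048
  P(3)·log₂(P(3)/Q(3)) = (1/4)·log₂((1/4)/(1/20)) = 0.58048
  P(4)·log₂(P(4)/Q(4)) = (1/4)·log₂((1/4)/(3/20)) = 0.18424

D_KL(P||Q) = -0.37136 + 0.33048 + 0.58048 + 0.18424 = 0.72384 ≈ 0.7238 bits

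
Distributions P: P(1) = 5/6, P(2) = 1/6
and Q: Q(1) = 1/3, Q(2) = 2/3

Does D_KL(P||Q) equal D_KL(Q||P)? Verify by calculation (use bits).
D_KL(P||Q) = 0.7683 bits, D_KL(Q||P) = 0.8927 bits. No — D_KL(P||Q) ≠ D_KL(Q||P) for this pair.

D_KL(P||Q) = Σ P(x) log₂(P(x)/Q(x))

Computing term by term:
  P(1)·log₂(P(1)/Q(1)) = (5/6)·log₂((5/6)/(1/3)) = 1.10161
  P(2)·log₂(P(2)/Q(2)) = (1/6)·log₂((1/6)/(2/3)) = -0.33333

D_KL(P||Q) = 1.10161 - 0.33333 = 0.76828 ≈ 0.7683 bits

D_KL(Q||P) = Σ Q(x) log₂(Q(x)/P(x))

Computing term by term:
  Q(1)·log₂(Q(1)/P(1)) = (1/3)·log₂((1/3)/(5/6)) = -0.44064
  Q(2)·log₂(Q(2)/P(2)) = (2/3)·log₂((2/3)/(1/6)) = 1.33333

D_KL(Q||P) = -0.44064 + 1.33333 = 0.89269 ≈ 0.8927 bits

These are NOT equal (difference: 0.1244 bits). KL divergence is asymmetric: D_KL(P||Q) ≠ D_KL(Q||P) in general.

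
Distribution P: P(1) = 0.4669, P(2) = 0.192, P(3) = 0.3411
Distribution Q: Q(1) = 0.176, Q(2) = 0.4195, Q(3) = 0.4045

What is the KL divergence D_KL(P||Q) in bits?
0.3568 bits

D_KL(P||Q) = Σ P(x) log₂(P(x)/Q(x))

Computing term by term:
  P(1)·log₂(P(1)/Q(1)) = 0.4669·log₂(0.4669/0.176) = 0.65718
  P(2)·log₂(P(2)/Q(2)) = 0.192·log₂(0.192/0.4195) = -0.21649
  P(3)·log₂(P(3)/Q(3)) = 0.3411·log₂(0.3411/0.4045) = -0.08389

D_KL(P||Q) = 0.65718 - 0.21649 - 0.08389 = 0.35680 ≈ 0.3568 bits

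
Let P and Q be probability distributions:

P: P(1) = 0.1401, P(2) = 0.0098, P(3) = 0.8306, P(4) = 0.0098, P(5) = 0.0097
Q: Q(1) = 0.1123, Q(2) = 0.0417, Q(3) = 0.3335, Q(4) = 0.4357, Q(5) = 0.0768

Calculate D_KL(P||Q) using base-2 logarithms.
1.0351 bits

D_KL(P||Q) = Σ P(x) log₂(P(x)/Q(x))

Computing term by term:
  P(1)·log₂(P(1)/Q(1)) = 0.1401·log₂(0.1401/0.1123) = 0.04471
  P(2)·log₂(P(2)/Q(2)) = 0.0098·log₂(0.0098/0.0417) = -0.02047
  P(3)·log₂(P(3)/Q(3)) = 0.8306·log₂(0.8306/0.3335) = 1.09346
  P(4)·log₂(P(4)/Q(4)) = 0.0098·log₂(0.0098/0.4357) = -0.05365
  P(5)·log₂(P(5)/Q(5)) = 0.0097·log₂(0.0097/0.0768) = -0.02895

D_KL(P||Q) = 0.04471 - 0.02047 + 1.09346 - 0.05365 - 0.02895 = 1.03510 ≈ 1.0351 bits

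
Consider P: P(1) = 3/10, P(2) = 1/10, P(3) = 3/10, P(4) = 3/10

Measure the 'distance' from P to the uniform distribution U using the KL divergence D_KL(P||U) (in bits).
0.1045 bits

U(i) = 1/4 for all i

D_KL(P||U) = Σ P(x) log₂(P(x) / (1/4))
           = Σ P(x) log₂(P(x)) + log₂(4)
           = log₂(4) - H(P)

H(P) = -Σ P(x) log₂(P(x)):
  -P(1)·log₂(P(1)) = -(3/10)·log₂(3/10) = 0.52109
  -P(2)·log₂(P(2)) = -(1/10)·log₂(1/10) = 0.33219
  -P(3)·log₂(P(3)) = -(3/10)·log₂(3/10) = 0.52109
  -P(4)·log₂(P(4)) = -(3/10)·log₂(3/10) = 0.52109
H(P) = 0.52109 + 0.33219 + 0.52109 + 0.52109 = 1.89546 bits

log₂(4) = 2.00000 bits

D_KL(P||U) = 2.00000 - 1.89546 = 0.10454 ≈ 0.1045 bits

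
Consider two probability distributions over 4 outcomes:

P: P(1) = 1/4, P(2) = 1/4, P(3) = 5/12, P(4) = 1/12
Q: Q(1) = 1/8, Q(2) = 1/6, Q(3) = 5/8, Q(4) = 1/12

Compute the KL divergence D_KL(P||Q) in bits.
0.1525 bits

D_KL(P||Q) = Σ P(x) log₂(P(x)/Q(x))

Computing term by term:
  P(1)·log₂(P(1)/Q(1)) = (1/4)·log₂((1/4)/(1/8)) = 0.25000
  P(2)·log₂(P(2)/Q(2)) = (1/4)·log₂((1/4)/(1/6)) = 0.14624
  P(3)·log₂(P(3)/Q(3)) = (5/12)·log₂((5/12)/(5/8)) = -0.24373
  P(4)·log₂(P(4)/Q(4)) = (1/12)·log₂((1/12)/(1/12)) = 0.00000

D_KL(P||Q) = 0.25000 + 0.14624 - 0.24373 + 0.00000 = 0.15251 ≈ 0.1525 bits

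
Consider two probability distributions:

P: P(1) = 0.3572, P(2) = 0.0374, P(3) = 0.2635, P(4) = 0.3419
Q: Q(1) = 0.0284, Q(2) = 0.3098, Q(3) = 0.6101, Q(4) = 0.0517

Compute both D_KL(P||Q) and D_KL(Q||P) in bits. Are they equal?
D_KL(P||Q) = 1.8033 bits, D_KL(Q||P) = 1.4393 bits. No, they are not equal.

D_KL(P||Q) = Σ P(x) log₂(P(x)/Q(x))

Computing term by term:
  P(1)·log₂(P(1)/Q(1)) = 0.3572·log₂(0.3572/0.0284) = 1.30477
  P(2)·log₂(P(2)/Q(2)) = 0.0374·log₂(0.0374/0.3098) = -0.11408
  P(3)·log₂(P(3)/Q(3)) = 0.2635·log₂(0.2635/0.6101) = -0.31916
  P(4)·log₂(P(4)/Q(4)) = 0.3419·log₂(0.3419/0.0517) = 0.93179

D_KL(P||Q) = 1.30477 - 0.11408 - 0.31916 + 0.93179 = 1.80332 ≈ 1.8033 bits

D_KL(Q||P) = Σ Q(x) log₂(Q(x)/P(x))

Computing term by term:
  Q(1)·log₂(Q(1)/P(1)) = 0.0284·log₂(0.0284/0.3572) = -0.10374
  Q(2)·log₂(Q(2)/P(2)) = 0.3098·log₂(0.3098/0.0374) = 0.94496
  Q(3)·log₂(Q(3)/P(3)) = 0.6101·log₂(0.6101/0.2635) = 0.73898
  Q(4)·log₂(Q(4)/P(4)) = 0.0517·log₂(0.0517/0.3419) = -0.14090

D_KL(Q||P) = -0.10374 + 0.94496 + 0.73898 - 0.14090 = 1.43930 ≈ 1.4393 bits

These are NOT equal (difference: 0.3640 bits). KL divergence is asymmetric: D_KL(P||Q) ≠ D_KL(Q||P) in general.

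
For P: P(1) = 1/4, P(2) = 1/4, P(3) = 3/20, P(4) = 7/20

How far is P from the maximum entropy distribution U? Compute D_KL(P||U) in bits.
0.0594 bits

U(i) = 1/4 for all i

D_KL(P||U) = Σ P(x) log₂(P(x) / (1/4))
           = Σ P(x) log₂(P(x)) + log₂(4)
           = log₂(4) - H(P)

H(P) = -Σ P(x) log₂(P(x)):
  -P(1)·log₂(P(1)) = -(1/4)·log₂(1/4) = 0.50000
  -P(2)·log₂(P(2)) = -(1/4)·log₂(1/4) = 0.50000
  -P(3)·log₂(P(3)) = -(3/20)·log₂(3/20) = 0.41054
  -P(4)·log₂(P(4)) = -(7/20)·log₂(7/20) = 0.53010
H(P) = 0.50000 + 0.50000 + 0.41054 + 0.53010 = 1.94064 bits

log₂(4) = 2.00000 bits

D_KL(P||U) = 2.00000 - 1.94064 = 0.05936 ≈ 0.0594 bits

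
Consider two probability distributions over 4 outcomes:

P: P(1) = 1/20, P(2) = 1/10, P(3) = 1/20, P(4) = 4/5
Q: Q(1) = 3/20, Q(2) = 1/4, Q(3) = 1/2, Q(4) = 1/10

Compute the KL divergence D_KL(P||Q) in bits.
2.0225 bits

D_KL(P||Q) = Σ P(x) log₂(P(x)/Q(x))

Computing term by term:
  P(1)·log₂(P(1)/Q(1)) = (1/20)·log₂((1/20)/(3/20)) = -0.07925
  P(2)·log₂(P(2)/Q(2)) = (1/10)·log₂((1/10)/(1/4)) = -0.13219
  P(3)·log₂(P(3)/Q(3)) = (1/20)·log₂((1/20)/(1/2)) = -0.16610
  P(4)·log₂(P(4)/Q(4)) = (4/5)·log₂((4/5)/(1/10)) = 2.40000

D_KL(P||Q) = -0.07925 - 0.13219 - 0.16610 + 2.40000 = 2.02246 ≈ 2.0225 bits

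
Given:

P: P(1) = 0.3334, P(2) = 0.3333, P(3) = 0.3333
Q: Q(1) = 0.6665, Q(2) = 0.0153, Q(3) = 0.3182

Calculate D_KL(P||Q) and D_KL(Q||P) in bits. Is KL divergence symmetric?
D_KL(P||Q) = 1.1707 bits, D_KL(Q||P) = 0.5768 bits. No, KL divergence is not symmetric.

D_KL(P||Q) = Σ P(x) log₂(P(x)/Q(x))

Computing term by term:
  P(1)·log₂(P(1)/Q(1)) = 0.3334·log₂(0.3334/0.6665) = -0.33318
  P(2)·log₂(P(2)/Q(2)) = 0.3333·log₂(0.3333/0.0153) = 1.48159
  P(3)·log₂(P(3)/Q(3)) = 0.3333·log₂(0.3333/0.3182) = 0.02229

D_KL(P||Q) = -0.33318 + 1.48159 + 0.02229 = 1.17070 ≈ 1.1707 bits

D_KL(Q||P) = Σ Q(x) log₂(Q(x)/P(x))

Computing term by term:
  Q(1)·log₂(Q(1)/P(1)) = 0.6665·log₂(0.6665/0.3334) = 0.66607
  Q(2)·log₂(Q(2)/P(2)) = 0.0153·log₂(0.0153/0.3333) = -0.06801
  Q(3)·log₂(Q(3)/P(3)) = 0.3182·log₂(0.3182/0.3333) = -0.02128

D_KL(Q||P) = 0.66607 - 0.06801 - 0.02128 = 0.57678 ≈ 0.5768 bits

These are NOT equal (difference: 0.5939 bits). KL divergence is asymmetric: D_KL(P||Q) ≠ D_KL(Q||P) in general.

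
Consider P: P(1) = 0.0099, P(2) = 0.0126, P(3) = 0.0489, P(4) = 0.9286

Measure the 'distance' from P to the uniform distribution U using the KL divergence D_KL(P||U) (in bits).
1.5424 bits

U(i) = 1/4 for all i

D_KL(P||U) = Σ P(x) log₂(P(x) / (1/4))
           = Σ P(x) log₂(P(x)) + log₂(4)
           = log₂(4) - H(P)

H(P) = -Σ P(x) log₂(P(x)):
  -P(1)·log₂(P(1)) = -(0.0099)·log₂(0.0099) = 0.06592
  -P(2)·log₂(P(2)) = -(0.0126)·log₂(0.0126) = 0.07951
  -P(3)·log₂(P(3)) = -(0.0489)·log₂(0.0489) = 0.21291
  -P(4)·log₂(P(4)) = -(0.9286)·log₂(0.9286) = 0.09924
H(P) = 0.06592 + 0.07951 + 0.21291 + 0.09924 = 0.45758 bits

log₂(4) = 2.00000 bits

D_KL(P||U) = 2.00000 - 0.45758 = 1.54242 ≈ 1.5424 bits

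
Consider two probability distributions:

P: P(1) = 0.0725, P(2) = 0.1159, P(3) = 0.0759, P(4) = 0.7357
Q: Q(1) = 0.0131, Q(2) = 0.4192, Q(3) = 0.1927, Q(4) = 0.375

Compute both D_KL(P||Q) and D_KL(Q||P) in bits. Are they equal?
D_KL(P||Q) = 0.5772 bits, D_KL(Q||P) = 0.6396 bits. No, they are not equal.

D_KL(P||Q) = Σ P(x) log₂(P(x)/Q(x))

Computing term by term:
  P(1)·log₂(P(1)/Q(1)) = 0.0725·log₂(0.0725/0.0131) = 0.17896
  P(2)·log₂(P(2)/Q(2)) = 0.1159·log₂(0.1159/0.4192) = -0.21497
  P(3)·log₂(P(3)/Q(3)) = 0.0759·log₂(0.0759/0.1927) = -0.10202
  P(4)·log₂(P(4)/Q(4)) = 0.7357·log₂(0.7357/0.375) = 0.71527

D_KL(P||Q) = 0.17896 - 0.21497 - 0.10202 + 0.71527 = 0.57724 ≈ 0.5772 bits

D_KL(Q||P) = Σ Q(x) log₂(Q(x)/P(x))

Computing term by term:
  Q(1)·log₂(Q(1)/P(1)) = 0.0131·log₂(0.0131/0.0725) = -0.03234
  Q(2)·log₂(Q(2)/P(2)) = 0.4192·log₂(0.4192/0.1159) = 0.77751
  Q(3)·log₂(Q(3)/P(3)) = 0.1927·log₂(0.1927/0.0759) = 0.25902
  Q(4)·log₂(Q(4)/P(4)) = 0.375·log₂(0.375/0.7357) = -0.36459

D_KL(Q||P) = -0.03234 + 0.77751 + 0.25902 - 0.36459 = 0.63960 ≈ 0.6396 bits

These are NOT equal (difference: 0.0624 bits). KL divergence is asymmetric: D_KL(P||Q) ≠ D_KL(Q||P) in general.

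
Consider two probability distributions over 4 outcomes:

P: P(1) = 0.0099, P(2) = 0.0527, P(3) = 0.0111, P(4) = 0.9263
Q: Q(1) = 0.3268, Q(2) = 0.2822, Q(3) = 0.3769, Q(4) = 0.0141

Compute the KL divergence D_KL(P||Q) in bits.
5.3588 bits

D_KL(P||Q) = Σ P(x) log₂(P(x)/Q(x))

Computing term by term:
  P(1)·log₂(P(1)/Q(1)) = 0.0099·log₂(0.0099/0.3268) = -0.04994
  P(2)·log₂(P(2)/Q(2)) = 0.0527·log₂(0.0527/0.2822) = -0.12758
  P(3)·log₂(P(3)/Q(3)) = 0.0111·log₂(0.0111/0.3769) = -0.05645
  P(4)·log₂(P(4)/Q(4)) = 0.9263·log₂(0.9263/0.0141) = 5.59273

D_KL(P||Q) = -0.04994 - 0.12758 - 0.05645 + 5.59273 = 5.35876 ≈ 5.3588 bits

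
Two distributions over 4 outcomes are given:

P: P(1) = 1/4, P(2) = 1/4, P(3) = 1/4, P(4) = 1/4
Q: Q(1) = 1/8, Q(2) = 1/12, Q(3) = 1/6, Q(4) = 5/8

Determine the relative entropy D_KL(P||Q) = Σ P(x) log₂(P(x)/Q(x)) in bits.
0.4620 bits

D_KL(P||Q) = Σ P(x) log₂(P(x)/Q(x))

Computing term by term:
  P(1)·log₂(P(1)/Q(1)) = (1/4)·log₂((1/4)/(1/8)) = 0.25000
  P(2)·log₂(P(2)/Q(2)) = (1/4)·log₂((1/4)/(1/12)) = 0.39624
  P(3)·log₂(P(3)/Q(3)) = (1/4)·log₂((1/4)/(1/6)) = 0.14624
  P(4)·log₂(P(4)/Q(4)) = (1/4)·log₂((1/4)/(5/8)) = -0.33048

D_KL(P||Q) = 0.25000 + 0.39624 + 0.14624 - 0.33048 = 0.46200 ≈ 0.4620 bits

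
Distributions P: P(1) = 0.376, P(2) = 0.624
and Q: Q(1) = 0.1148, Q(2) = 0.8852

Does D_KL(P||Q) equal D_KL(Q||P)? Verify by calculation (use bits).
D_KL(P||Q) = 0.3288 bits, D_KL(Q||P) = 0.2501 bits. No — D_KL(P||Q) ≠ D_KL(Q||P) for this pair.

D_KL(P||Q) = Σ P(x) log₂(P(x)/Q(x))

Computing term by term:
  P(1)·log₂(P(1)/Q(1)) = 0.376·log₂(0.376/0.1148) = 0.64357
  P(2)·log₂(P(2)/Q(2)) = 0.624·log₂(0.624/0.8852) = -0.31478

D_KL(P||Q) = 0.64357 - 0.31478 = 0.32879 ≈ 0.3288 bits

D_KL(Q||P) = Σ Q(x) log₂(Q(x)/P(x))

Computing term by term:
  Q(1)·log₂(Q(1)/P(1)) = 0.1148·log₂(0.1148/0.376) = -0.19649
  Q(2)·log₂(Q(2)/P(2)) = 0.8852·log₂(0.8852/0.624) = 0.44655

D_KL(Q||P) = -0.19649 + 0.44655 = 0.25006 ≈ 0.2501 bits

These are NOT equal (difference: 0.0787 bits). KL divergence is asymmetric: D_KL(P||Q) ≠ D_KL(Q||P) in general.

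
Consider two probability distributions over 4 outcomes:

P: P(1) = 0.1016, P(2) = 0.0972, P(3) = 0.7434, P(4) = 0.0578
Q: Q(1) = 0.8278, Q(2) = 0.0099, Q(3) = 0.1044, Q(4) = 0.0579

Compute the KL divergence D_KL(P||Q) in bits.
2.1180 bits

D_KL(P||Q) = Σ P(x) log₂(P(x)/Q(x))

Computing term by term:
  P(1)·log₂(P(1)/Q(1)) = 0.1016·log₂(0.1016/0.8278) = -0.30748
  P(2)·log₂(P(2)/Q(2)) = 0.0972·log₂(0.0972/0.0099) = 0.32032
  P(3)·log₂(P(3)/Q(3)) = 0.7434·log₂(0.7434/0.1044) = 2.10532
  P(4)·log₂(P(4)/Q(4)) = 0.0578·log₂(0.0578/0.0579) = -0.00014

D_KL(P||Q) = -0.30748 + 0.32032 + 2.10532 - 0.00014 = 2.11802 ≈ 2.1180 bits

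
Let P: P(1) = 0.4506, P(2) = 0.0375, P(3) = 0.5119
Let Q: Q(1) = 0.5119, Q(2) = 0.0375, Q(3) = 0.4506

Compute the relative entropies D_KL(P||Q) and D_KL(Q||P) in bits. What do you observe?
D_KL(P||Q) = 0.0113 bits, D_KL(Q||P) = 0.0113 bits. The two directions give the same value here, because Q is a self-inverse relabeling of P; in general KL divergence is asymmetric.

D_KL(P||Q) = Σ P(x) log₂(P(x)/Q(x))

Computing term by term:
  P(1)·log₂(P(1)/Q(1)) = 0.4506·log₂(0.4506/0.5119) = -0.08292
  P(2)·log₂(P(2)/Q(2)) = 0.0375·log₂(0.0375/0.0375) = 0.00000
  P(3)·log₂(P(3)/Q(3)) = 0.5119·log₂(0.5119/0.4506) = 0.09420

D_KL(P||Q) = -0.08292 + 0.00000 + 0.09420 = 0.01128 ≈ 0.0113 bits

D_KL(Q||P) = Σ Q(x) log₂(Q(x)/P(x))

Computing term by term:
  Q(1)·log₂(Q(1)/P(1)) = 0.5119·log₂(0.5119/0.4506) = 0.09420
  Q(2)·log₂(Q(2)/P(2)) = 0.0375·log₂(0.0375/0.0375) = 0.00000
  Q(3)·log₂(Q(3)/P(3)) = 0.4506·log₂(0.4506/0.5119) = -0.08292

D_KL(Q||P) = 0.09420 + 0.00000 - 0.08292 = 0.01128 ≈ 0.0113 bits

These ARE equal here. Q is P with outcomes relabeled (Q(1) = P(3), Q(3) = P(1)) by a relabeling that is its own inverse, so the two sums contain exactly the same terms in a different order. This is a special case — KL divergence is not symmetric in general: D_KL(P||Q) ≠ D_KL(Q||P) for most P, Q.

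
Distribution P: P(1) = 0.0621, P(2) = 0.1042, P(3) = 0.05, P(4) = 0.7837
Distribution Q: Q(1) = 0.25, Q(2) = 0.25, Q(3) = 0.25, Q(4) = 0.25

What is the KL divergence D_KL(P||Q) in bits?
0.9194 bits

D_KL(P||Q) = Σ P(x) log₂(P(x)/Q(x))

Computing term by term:
  P(1)·log₂(P(1)/Q(1)) = 0.0621·log₂(0.0621/0.25) = -0.12478
  P(2)·log₂(P(2)/Q(2)) = 0.1042·log₂(0.1042/0.25) = -0.13156
  P(3)·log₂(P(3)/Q(3)) = 0.05·log₂(0.05/0.25) = -0.11610
  P(4)·log₂(P(4)/Q(4)) = 0.7837·log₂(0.7837/0.25) = 1.29183

D_KL(P||Q) = -0.12478 - 0.13156 - 0.11610 + 1.29183 = 0.91939 ≈ 0.9194 bits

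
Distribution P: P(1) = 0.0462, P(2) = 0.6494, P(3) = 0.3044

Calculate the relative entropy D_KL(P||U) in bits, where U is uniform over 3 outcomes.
0.4532 bits

U(i) = 1/3 for all i

D_KL(P||U) = Σ P(x) log₂(P(x) / (1/3))
           = Σ P(x) log₂(P(x)) + log₂(3)
           = log₂(3) - H(P)

H(P) = -Σ P(x) log₂(P(x)):
  -P(1)·log₂(P(1)) = -(0.0462)·log₂(0.0462) = 0.20494
  -P(2)·log₂(P(2)) = -(0.6494)·log₂(0.6494) = 0.40446
  -P(3)·log₂(P(3)) = -(0.3044)·log₂(0.3044) = 0.52234
H(P) = 0.20494 + 0.40446 + 0.52234 = 1.13174 bits

log₂(3) = 1.58496 bits

D_KL(P||U) = 1.58496 - 1.13174 = 0.45322 ≈ 0.4532 bits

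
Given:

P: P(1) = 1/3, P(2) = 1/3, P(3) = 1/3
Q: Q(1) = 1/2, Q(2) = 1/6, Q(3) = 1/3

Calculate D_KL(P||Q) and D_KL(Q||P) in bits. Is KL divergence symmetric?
D_KL(P||Q) = 0.1383 bits, D_KL(Q||P) = 0.1258 bits. No, KL divergence is not symmetric.

D_KL(P||Q) = Σ P(x) log₂(P(x)/Q(x))

Computing term by term:
  P(1)·log₂(P(1)/Q(1)) = (1/3)·log₂((1/3)/(1/2)) = -0.19499
  P(2)·log₂(P(2)/Q(2)) = (1/3)·log₂((1/3)/(1/6)) = 0.33333
  P(3)·log₂(P(3)/Q(3)) = (1/3)·log₂((1/3)/(1/3)) = 0.00000

D_KL(P||Q) = -0.19499 + 0.33333 + 0.00000 = 0.13834 ≈ 0.1383 bits

D_KL(Q||P) = Σ Q(x) log₂(Q(x)/P(x))

Computing term by term:
  Q(1)·log₂(Q(1)/P(1)) = (1/2)·log₂((1/2)/(1/3)) = 0.29248
  Q(2)·log₂(Q(2)/P(2)) = (1/6)·log₂((1/6)/(1/3)) = -0.16667
  Q(3)·log₂(Q(3)/P(3)) = (1/3)·log₂((1/3)/(1/3)) = 0.00000

D_KL(Q||P) = 0.29248 - 0.16667 + 0.00000 = 0.12581 ≈ 0.1258 bits

These are NOT equal (difference: 0.0125 bits). KL divergence is asymmetric: D_KL(P||Q) ≠ D_KL(Q||P) in general.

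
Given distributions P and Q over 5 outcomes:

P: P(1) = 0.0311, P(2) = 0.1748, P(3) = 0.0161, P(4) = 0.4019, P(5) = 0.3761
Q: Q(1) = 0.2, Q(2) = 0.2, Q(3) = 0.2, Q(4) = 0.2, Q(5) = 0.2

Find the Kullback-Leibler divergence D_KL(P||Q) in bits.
0.5713 bits

D_KL(P||Q) = Σ P(x) log₂(P(x)/Q(x))

Computing term by term:
  P(1)·log₂(P(1)/Q(1)) = 0.0311·log₂(0.0311/0.2) = -0.08350
  P(2)·log₂(P(2)/Q(2)) = 0.1748·log₂(0.1748/0.2) = -0.03396
  P(3)·log₂(P(3)/Q(3)) = 0.0161·log₂(0.0161/0.2) = -0.05852
  P(4)·log₂(P(4)/Q(4)) = 0.4019·log₂(0.4019/0.2) = 0.40465
  P(5)·log₂(P(5)/Q(5)) = 0.3761·log₂(0.3761/0.2) = 0.34267

D_KL(P||Q) = -0.08350 - 0.03396 - 0.05852 + 0.40465 + 0.34267 = 0.57134 ≈ 0.5713 bits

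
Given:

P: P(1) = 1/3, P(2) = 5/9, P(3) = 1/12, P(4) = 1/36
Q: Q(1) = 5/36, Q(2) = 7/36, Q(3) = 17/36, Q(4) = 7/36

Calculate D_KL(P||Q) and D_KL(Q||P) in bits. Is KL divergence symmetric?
D_KL(P||Q) = 0.9759 bits, D_KL(Q||P) = 1.2577 bits. No, KL divergence is not symmetric.

D_KL(P||Q) = Σ P(x) log₂(P(x)/Q(x))

Computing term by term:
  P(1)·log₂(P(1)/Q(1)) = (1/3)·log₂((1/3)/(5/36)) = 0.42101
  P(2)·log₂(P(2)/Q(2)) = (5/9)·log₂((5/9)/(7/36)) = 0.84143
  P(3)·log₂(P(3)/Q(3)) = (1/12)·log₂((1/12)/(17/36)) = -0.20854
  P(4)·log₂(P(4)/Q(4)) = (1/36)·log₂((1/36)/(7/36)) = -0.07798

D_KL(P||Q) = 0.42101 + 0.84143 - 0.20854 - 0.07798 = 0.97592 ≈ 0.9759 bits

D_KL(Q||P) = Σ Q(x) log₂(Q(x)/P(x))

Computing term by term:
  Q(1)·log₂(Q(1)/P(1)) = (5/36)·log₂((5/36)/(1/3)) = -0.17542
  Q(2)·log₂(Q(2)/P(2)) = (7/36)·log₂((7/36)/(5/9)) = -0.29450
  Q(3)·log₂(Q(3)/P(3)) = (17/36)·log₂((17/36)/(1/12)) = 1.18174
  Q(4)·log₂(Q(4)/P(4)) = (7/36)·log₂((7/36)/(1/36)) = 0.54587

D_KL(Q||P) = -0.17542 - 0.29450 + 1.18174 + 0.54587 = 1.25769 ≈ 1.2577 bits

These are NOT equal (difference: 0.2818 bits). KL divergence is asymmetric: D_KL(P||Q) ≠ D_KL(Q||P) in general.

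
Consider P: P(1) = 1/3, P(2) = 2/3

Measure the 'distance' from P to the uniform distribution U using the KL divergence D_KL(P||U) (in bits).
0.0817 bits

U(i) = 1/2 for all i

D_KL(P||U) = Σ P(x) log₂(P(x) / (1/2))
           = Σ P(x) log₂(P(x)) + log₂(2)
           = log₂(2) - H(P)

H(P) = -Σ P(x) log₂(P(x)):
  -P(1)·log₂(P(1)) = -(1/3)·log₂(1/3) = 0.52832
  -P(2)·log₂(P(2)) = -(2/3)·log₂(2/3) = 0.38998
H(P) = 0.52832 + 0.38998 = 0.91830 bits

log₂(2) = 1.00000 bits

D_KL(P||U) = 1.00000 - 0.91830 = 0.08170 ≈ 0.0817 bits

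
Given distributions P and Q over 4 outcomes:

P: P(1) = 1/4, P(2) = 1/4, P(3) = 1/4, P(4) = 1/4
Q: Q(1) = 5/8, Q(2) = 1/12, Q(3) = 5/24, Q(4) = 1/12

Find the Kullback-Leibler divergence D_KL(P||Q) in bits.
0.5278 bits

D_KL(P||Q) = Σ P(x) log₂(P(x)/Q(x))

Computing term by term:
  P(1)·log₂(P(1)/Q(1)) = (1/4)·log₂((1/4)/(5/8)) = -0.33048
  P(2)·log₂(P(2)/Q(2)) = (1/4)·log₂((1/4)/(1/12)) = 0.39624
  P(3)·log₂(P(3)/Q(3)) = (1/4)·log₂((1/4)/(5/24)) = 0.06576
  P(4)·log₂(P(4)/Q(4)) = (1/4)·log₂((1/4)/(1/12)) = 0.39624

D_KL(P||Q) = -0.33048 + 0.39624 + 0.06576 + 0.39624 = 0.52776 ≈ 0.5278 bits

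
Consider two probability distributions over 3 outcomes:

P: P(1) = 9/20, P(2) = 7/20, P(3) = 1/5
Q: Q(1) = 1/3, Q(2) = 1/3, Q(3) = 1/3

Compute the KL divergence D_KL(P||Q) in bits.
0.0721 bits

D_KL(P||Q) = Σ P(x) log₂(P(x)/Q(x))

Computing term by term:
  P(1)·log₂(P(1)/Q(1)) = (9/20)·log₂((9/20)/(1/3)) = 0.19483
  P(2)·log₂(P(2)/Q(2)) = (7/20)·log₂((7/20)/(1/3)) = 0.02464
  P(3)·log₂(P(3)/Q(3)) = (1/5)·log₂((1/5)/(1/3)) = -0.14739

D_KL(P||Q) = 0.19483 + 0.02464 - 0.14739 = 0.07208 ≈ 0.0721 bits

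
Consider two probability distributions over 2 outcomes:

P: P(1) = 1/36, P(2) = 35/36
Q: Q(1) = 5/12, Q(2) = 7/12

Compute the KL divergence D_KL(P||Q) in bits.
0.6080 bits

D_KL(P||Q) = Σ P(x) log₂(P(x)/Q(x))

Computing term by term:
  P(1)·log₂(P(1)/Q(1)) = (1/36)·log₂((1/36)/(5/12)) = -0.10852
  P(2)·log₂(P(2)/Q(2)) = (35/36)·log₂((35/36)/(7/12)) = 0.71649

D_KL(P||Q) = -0.10852 + 0.71649 = 0.60797 ≈ 0.6080 bits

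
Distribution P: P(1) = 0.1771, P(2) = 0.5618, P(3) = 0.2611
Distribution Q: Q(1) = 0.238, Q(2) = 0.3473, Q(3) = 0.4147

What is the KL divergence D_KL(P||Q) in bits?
0.1400 bits

D_KL(P||Q) = Σ P(x) log₂(P(x)/Q(x))

Computing term by term:
  P(1)·log₂(P(1)/Q(1)) = 0.1771·log₂(0.1771/0.238) = -0.07551
  P(2)·log₂(P(2)/Q(2)) = 0.5618·log₂(0.5618/0.3473) = 0.38982
  P(3)·log₂(P(3)/Q(3)) = 0.2611·log₂(0.2611/0.4147) = -0.17428

D_KL(P||Q) = -0.07551 + 0.38982 - 0.17428 = 0.14003 ≈ 0.1400 bits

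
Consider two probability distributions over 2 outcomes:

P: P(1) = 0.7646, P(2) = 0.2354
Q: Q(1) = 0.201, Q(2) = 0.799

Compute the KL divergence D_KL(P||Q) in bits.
1.0587 bits

D_KL(P||Q) = Σ P(x) log₂(P(x)/Q(x))

Computing term by term:
  P(1)·log₂(P(1)/Q(1)) = 0.7646·log₂(0.7646/0.201) = 1.47377
  P(2)·log₂(P(2)/Q(2)) = 0.2354·log₂(0.2354/0.799) = -0.41503

D_KL(P||Q) = 1.47377 - 0.41503 = 1.05874 ≈ 1.0587 bits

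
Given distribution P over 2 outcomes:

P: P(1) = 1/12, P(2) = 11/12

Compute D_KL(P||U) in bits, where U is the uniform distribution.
0.5862 bits

U(i) = 1/2 for all i

D_KL(P||U) = Σ P(x) log₂(P(x) / (1/2))
           = Σ P(x) log₂(P(x)) + log₂(2)
           = log₂(2) - H(P)

H(P) = -Σ P(x) log₂(P(x)):
  -P(1)·log₂(P(1)) = -(1/12)·log₂(1/12) = 0.29875
  -P(2)·log₂(P(2)) = -(11/12)·log₂(11/12) = 0.11507
H(P) = 0.29875 + 0.11507 = 0.41382 bits

log₂(2) = 1.00000 bits

D_KL(P||U) = 1.00000 - 0.41382 = 0.58618 ≈ 0.5862 bits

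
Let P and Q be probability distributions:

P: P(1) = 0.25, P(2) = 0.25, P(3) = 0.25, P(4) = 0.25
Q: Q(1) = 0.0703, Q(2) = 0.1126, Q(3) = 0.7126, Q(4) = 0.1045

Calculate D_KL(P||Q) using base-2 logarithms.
0.6821 bits

D_KL(P||Q) = Σ P(x) log₂(P(x)/Q(x))

Computing term by term:
  P(1)·log₂(P(1)/Q(1)) = 0.25·log₂(0.25/0.0703) = 0.45758
  P(2)·log₂(P(2)/Q(2)) = 0.25·log₂(0.25/0.1126) = 0.28768
  P(3)·log₂(P(3)/Q(3)) = 0.25·log₂(0.25/0.7126) = -0.37779
  P(4)·log₂(P(4)/Q(4)) = 0.25·log₂(0.25/0.1045) = 0.31461

D_KL(P||Q) = 0.45758 + 0.28768 - 0.37779 + 0.31461 = 0.68208 ≈ 0.6821 bits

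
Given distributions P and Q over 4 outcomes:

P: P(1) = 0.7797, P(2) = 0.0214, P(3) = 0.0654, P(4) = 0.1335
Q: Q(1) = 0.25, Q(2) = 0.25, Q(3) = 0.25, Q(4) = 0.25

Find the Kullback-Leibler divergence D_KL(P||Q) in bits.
0.9562 bits

D_KL(P||Q) = Σ P(x) log₂(P(x)/Q(x))

Computing term by term:
  P(1)·log₂(P(1)/Q(1)) = 0.7797·log₂(0.7797/0.25) = 1.27948
  P(2)·log₂(P(2)/Q(2)) = 0.0214·log₂(0.0214/0.25) = -0.07589
  P(3)·log₂(P(3)/Q(3)) = 0.0654·log₂(0.0654/0.25) = -0.12652
  P(4)·log₂(P(4)/Q(4)) = 0.1335·log₂(0.1335/0.25) = -0.12083

D_KL(P||Q) = 1.27948 - 0.07589 - 0.12652 - 0.12083 = 0.95624 ≈ 0.9562 bits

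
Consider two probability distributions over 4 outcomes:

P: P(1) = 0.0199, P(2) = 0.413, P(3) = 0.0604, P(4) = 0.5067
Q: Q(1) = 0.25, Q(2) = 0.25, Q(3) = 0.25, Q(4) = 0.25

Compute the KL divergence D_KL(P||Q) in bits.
0.6191 bits

D_KL(P||Q) = Σ P(x) log₂(P(x)/Q(x))

Computing term by term:
  P(1)·log₂(P(1)/Q(1)) = 0.0199·log₂(0.0199/0.25) = -0.07266
  P(2)·log₂(P(2)/Q(2)) = 0.413·log₂(0.413/0.25) = 0.29910
  P(3)·log₂(P(3)/Q(3)) = 0.0604·log₂(0.0604/0.25) = -0.12378
  P(4)·log₂(P(4)/Q(4)) = 0.5067·log₂(0.5067/0.25) = 0.51643

D_KL(P||Q) = -0.07266 + 0.29910 - 0.12378 + 0.51643 = 0.61909 ≈ 0.6191 bits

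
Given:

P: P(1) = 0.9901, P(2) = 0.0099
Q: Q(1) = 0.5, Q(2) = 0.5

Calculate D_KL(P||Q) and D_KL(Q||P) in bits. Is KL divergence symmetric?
D_KL(P||Q) = 0.9199 bits, D_KL(Q||P) = 2.3364 bits. No, KL divergence is not symmetric.

D_KL(P||Q) = Σ P(x) log₂(P(x)/Q(x))

Computing term by term:
  P(1)·log₂(P(1)/Q(1)) = 0.9901·log₂(0.9901/0.5) = 0.97589
  P(2)·log₂(P(2)/Q(2)) = 0.0099·log₂(0.0099/0.5) = -0.05602

D_KL(P||Q) = 0.97589 - 0.05602 = 0.91987 ≈ 0.9199 bits

D_KL(Q||P) = Σ Q(x) log₂(Q(x)/P(x))

Computing term by term:
  Q(1)·log₂(Q(1)/P(1)) = 0.5·log₂(0.5/0.9901) = -0.49282
  Q(2)·log₂(Q(2)/P(2)) = 0.5·log₂(0.5/0.0099) = 2.82918

D_KL(Q||P) = -0.49282 + 2.82918 = 2.33636 ≈ 2.3364 bits

These are NOT equal (difference: 1.4165 bits). KL divergence is asymmetric: D_KL(P||Q) ≠ D_KL(Q||P) in general.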